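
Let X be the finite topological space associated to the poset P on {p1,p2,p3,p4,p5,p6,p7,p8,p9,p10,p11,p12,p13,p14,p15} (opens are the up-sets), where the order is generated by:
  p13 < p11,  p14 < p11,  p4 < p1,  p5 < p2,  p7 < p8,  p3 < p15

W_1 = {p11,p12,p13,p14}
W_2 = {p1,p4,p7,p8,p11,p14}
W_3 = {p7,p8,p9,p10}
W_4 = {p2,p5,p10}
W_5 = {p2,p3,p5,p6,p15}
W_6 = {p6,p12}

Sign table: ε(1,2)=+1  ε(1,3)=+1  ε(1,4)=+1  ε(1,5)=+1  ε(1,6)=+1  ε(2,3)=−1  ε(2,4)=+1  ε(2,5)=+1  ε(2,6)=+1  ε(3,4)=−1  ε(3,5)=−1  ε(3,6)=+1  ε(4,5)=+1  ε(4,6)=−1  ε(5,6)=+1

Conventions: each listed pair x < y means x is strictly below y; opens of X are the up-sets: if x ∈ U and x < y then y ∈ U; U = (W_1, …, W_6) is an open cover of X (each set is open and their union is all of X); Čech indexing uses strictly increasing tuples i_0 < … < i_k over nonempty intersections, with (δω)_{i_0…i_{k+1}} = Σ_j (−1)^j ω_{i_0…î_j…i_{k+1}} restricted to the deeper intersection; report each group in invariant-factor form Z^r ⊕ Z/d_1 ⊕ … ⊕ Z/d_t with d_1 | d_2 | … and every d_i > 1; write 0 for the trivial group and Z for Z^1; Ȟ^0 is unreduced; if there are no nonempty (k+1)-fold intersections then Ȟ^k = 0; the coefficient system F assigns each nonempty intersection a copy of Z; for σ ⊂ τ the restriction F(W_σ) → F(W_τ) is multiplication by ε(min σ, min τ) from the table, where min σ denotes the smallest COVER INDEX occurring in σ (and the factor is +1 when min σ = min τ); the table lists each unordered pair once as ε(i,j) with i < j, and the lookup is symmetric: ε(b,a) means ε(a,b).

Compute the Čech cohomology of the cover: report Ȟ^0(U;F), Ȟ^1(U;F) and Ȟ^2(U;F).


Ȟ^0(U;F) ≅ Z, Ȟ^1(U;F) ≅ Z, Ȟ^2(U;F) ≅ 0

nonempty intersections:
  W12={p11,p14} W16={p12} W23={p7,p8} W34={p10} W45={p2,p5} W56={p6}
C dims 6,6; δ0: rk 5, SNF 1^5
Ȟ^0: (6−5)−0=1 ⇒ Z
Ȟ^1: (6−0)−5=1 ⇒ Z
Ȟ^2: (0−0)−0=0 ⇒ 0


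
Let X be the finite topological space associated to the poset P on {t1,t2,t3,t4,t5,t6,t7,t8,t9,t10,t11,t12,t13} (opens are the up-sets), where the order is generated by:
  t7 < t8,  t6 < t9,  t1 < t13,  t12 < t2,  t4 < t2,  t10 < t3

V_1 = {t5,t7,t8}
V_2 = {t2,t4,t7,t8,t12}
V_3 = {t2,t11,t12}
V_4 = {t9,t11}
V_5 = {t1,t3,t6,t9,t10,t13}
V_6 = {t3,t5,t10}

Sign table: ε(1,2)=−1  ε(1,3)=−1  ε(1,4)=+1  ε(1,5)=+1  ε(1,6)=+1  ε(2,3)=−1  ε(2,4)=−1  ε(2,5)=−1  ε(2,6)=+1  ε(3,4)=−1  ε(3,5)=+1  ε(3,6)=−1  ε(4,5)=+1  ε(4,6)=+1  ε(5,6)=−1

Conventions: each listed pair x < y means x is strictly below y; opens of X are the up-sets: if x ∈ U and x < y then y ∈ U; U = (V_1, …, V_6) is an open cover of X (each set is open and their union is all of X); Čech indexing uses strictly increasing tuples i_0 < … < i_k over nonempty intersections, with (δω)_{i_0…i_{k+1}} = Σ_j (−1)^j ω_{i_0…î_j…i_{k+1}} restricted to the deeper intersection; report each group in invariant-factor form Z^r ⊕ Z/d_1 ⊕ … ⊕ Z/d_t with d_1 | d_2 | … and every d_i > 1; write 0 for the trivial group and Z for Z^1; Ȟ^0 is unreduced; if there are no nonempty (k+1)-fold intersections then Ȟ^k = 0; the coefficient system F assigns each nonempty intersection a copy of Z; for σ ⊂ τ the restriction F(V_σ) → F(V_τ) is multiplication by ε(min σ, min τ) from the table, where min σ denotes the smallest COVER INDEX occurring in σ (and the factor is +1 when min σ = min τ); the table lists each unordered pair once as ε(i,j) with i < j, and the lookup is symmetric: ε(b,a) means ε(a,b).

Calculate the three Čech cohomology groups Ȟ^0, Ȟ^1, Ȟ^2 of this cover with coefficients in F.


Ȟ^0 ≅ Z,  Ȟ^1 ≅ Z,  Ȟ^2 ≅ 0

intersection data:
  V12={t7,t8} V16={t5} V23={t2,t12} V34={t11} V45={t9} V56={t3,t10}
C dims 6,6; δ0: rk 5, SNF 1^5
Ȟ^0 = (6 − 5) − 0 = 1, so Ȟ^0 ≅ Z
Ȟ^1 = (6 − 0) − 5 = 1, so Ȟ^1 ≅ Z
Ȟ^2 = (0 − 0) − 0 = 0, so Ȟ^2 ≅ 0


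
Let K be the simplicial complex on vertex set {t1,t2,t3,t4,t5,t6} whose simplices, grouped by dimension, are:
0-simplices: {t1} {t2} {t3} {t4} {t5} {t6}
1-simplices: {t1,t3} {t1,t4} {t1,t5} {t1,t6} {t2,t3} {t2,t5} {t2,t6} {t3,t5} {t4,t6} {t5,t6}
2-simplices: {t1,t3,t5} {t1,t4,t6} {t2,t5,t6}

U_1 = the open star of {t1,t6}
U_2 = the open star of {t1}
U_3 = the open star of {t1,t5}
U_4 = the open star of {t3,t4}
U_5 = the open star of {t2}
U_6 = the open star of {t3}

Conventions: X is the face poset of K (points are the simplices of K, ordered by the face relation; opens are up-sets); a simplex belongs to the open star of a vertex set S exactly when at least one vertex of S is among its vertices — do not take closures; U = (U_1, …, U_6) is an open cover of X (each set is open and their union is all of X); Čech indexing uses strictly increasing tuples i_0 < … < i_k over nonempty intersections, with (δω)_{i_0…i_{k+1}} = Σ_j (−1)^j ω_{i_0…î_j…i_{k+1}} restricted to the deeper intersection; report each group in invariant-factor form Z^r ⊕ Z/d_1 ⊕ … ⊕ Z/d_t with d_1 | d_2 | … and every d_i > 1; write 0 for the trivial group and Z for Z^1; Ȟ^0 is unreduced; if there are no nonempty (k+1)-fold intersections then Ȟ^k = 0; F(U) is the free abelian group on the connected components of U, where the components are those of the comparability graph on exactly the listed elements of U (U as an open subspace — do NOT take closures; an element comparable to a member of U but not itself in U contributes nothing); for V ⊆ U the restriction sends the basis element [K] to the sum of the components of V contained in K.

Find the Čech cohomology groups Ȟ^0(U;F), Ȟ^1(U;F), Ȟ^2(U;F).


nonempty overlaps:
  U1={{t1},{t6},{t1,t3},{t1,t4},{t1,t5},{t1,t6},{t2,t6},{t4,t6},{t5,t6},{t1,t3,t5},{t1,t4,t6},{t2,t5,t6}} U2={{t1},{t1,t3},{t1,t4},{t1,t5},{t1,t6},{t1,t3,t5},{t1,t4,t6}} U3={{t1},{t5},{t1,t3},{t1,t4},{t1,t5},{t1,t6},{t2,t5},{t3,t5},{t5,t6},{t1,t3,t5},{t1,t4,t6},{t2,t5,t6}} U4={{t3},{t4},{t1,t3},{t1,t4},{t2,t3},{t3,t5},{t4,t6},{t1,t3,t5},{t1,t4,t6}} U5={{t2},{t2,t3},{t2,t5},{t2,t6},{t2,t5,t6}} U6={{t3},{t1,t3},{t2,t3},{t3,t5},{t1,t3,t5}}
  U12={{t1},{t1,t3},{t1,t4},{t1,t5},{t1,t6},{t1,t3,t5},{t1,t4,t6}} U13={{t1},{t1,t3},{t1,t4},{t1,t5},{t1,t6},{t5,t6},{t1,t3,t5},{t1,t4,t6},{t2,t5,t6}} U14={{t1,t3},{t1,t4},{t4,t6},{t1,t3,t5},{t1,t4,t6}} U15={{t2,t6},{t2,t5,t6}} U16={{t1,t3},{t1,t3,t5}} U23={{t1},{t1,t3},{t1,t4},{t1,t5},{t1,t6},{t1,t3,t5},{t1,t4,t6}} U24={{t1,t3},{t1,t4},{t1,t3,t5},{t1,t4,t6}} U26={{t1,t3},{t1,t3,t5}} U34={{t1,t3},{t1,t4},{t3,t5},{t1,t3,t5},{t1,t4,t6}} U35={{t2,t5},{t2,t5,t6}} U36={{t1,t3},{t3,t5},{t1,t3,t5}} U45={{t2,t3}} U46={{t3},{t1,t3},{t2,t3},{t3,t5},{t1,t3,t5}} U56={{t2,t3}}
  U123={{t1},{t1,t3},{t1,t4},{t1,t5},{t1,t6},{t1,t3,t5},{t1,t4,t6}} U124={{t1,t3},{t1,t4},{t1,t3,t5},{t1,t4,t6}} U126={{t1,t3},{t1,t3,t5}} U134={{t1,t3},{t1,t4},{t1,t3,t5},{t1,t4,t6}} U135={{t2,t5,t6}} U136={{t1,t3},{t1,t3,t5}} U146={{t1,t3},{t1,t3,t5}} U234={{t1,t3},{t1,t4},{t1,t3,t5},{t1,t4,t6}} U236={{t1,t3},{t1,t3,t5}} U246={{t1,t3},{t1,t3,t5}} U346={{t1,t3},{t3,t5},{t1,t3,t5}} U456={{t2,t3}}
  U1234={{t1,t3},{t1,t4},{t1,t3,t5},{t1,t4,t6}} U1236={{t1,t3},{t1,t3,t5}} U1246={{t1,t3},{t1,t3,t5}} U1346={{t1,t3},{t1,t3,t5}} U2346={{t1,t3},{t1,t3,t5}}
  U12346={{t1,t3},{t1,t3,t5}}
components per intersection:
  U1: {{t1},{t6},{t1,t3},{t1,t4},{t1,t5},{t1,t6},{t2,t6},{t4,t6},{t5,t6},{t1,t3,t5},{t1,t4,t6},{t2,t5,t6}}
  U2: {{t1},{t1,t3},{t1,t4},{t1,t5},{t1,t6},{t1,t3,t5},{t1,t4,t6}}
  U3: {{t1},{t5},{t1,t3},{t1,t4},{t1,t5},{t1,t6},{t2,t5},{t3,t5},{t5,t6},{t1,t3,t5},{t1,t4,t6},{t2,t5,t6}}
  U4: {{t3},{t1,t3},{t2,t3},{t3,t5},{t1,t3,t5}} {{t4},{t1,t4},{t4,t6},{t1,t4,t6}}
  U5: {{t2},{t2,t3},{t2,t5},{t2,t6},{t2,t5,t6}}
  U6: {{t3},{t1,t3},{t2,t3},{t3,t5},{t1,t3,t5}}
  U12: {{t1},{t1,t3},{t1,t4},{t1,t5},{t1,t6},{t1,t3,t5},{t1,t4,t6}}
  U13: {{t1},{t1,t3},{t1,t4},{t1,t5},{t1,t6},{t1,t3,t5},{t1,t4,t6}} {{t5,t6},{t2,t5,t6}}
  U14: {{t1,t3},{t1,t3,t5}} {{t1,t4},{t4,t6},{t1,t4,t6}}
  U15: {{t2,t6},{t2,t5,t6}}
  U16: {{t1,t3},{t1,t3,t5}}
  U23: {{t1},{t1,t3},{t1,t4},{t1,t5},{t1,t6},{t1,t3,t5},{t1,t4,t6}}
  U24: {{t1,t3},{t1,t3,t5}} {{t1,t4},{t1,t4,t6}}
  U26: {{t1,t3},{t1,t3,t5}}
  U34: {{t1,t3},{t3,t5},{t1,t3,t5}} {{t1,t4},{t1,t4,t6}}
  U35: {{t2,t5},{t2,t5,t6}}
  U36: {{t1,t3},{t3,t5},{t1,t3,t5}}
  U45: {{t2,t3}}
  U46: {{t3},{t1,t3},{t2,t3},{t3,t5},{t1,t3,t5}}
  U56: {{t2,t3}}
  U123: {{t1},{t1,t3},{t1,t4},{t1,t5},{t1,t6},{t1,t3,t5},{t1,t4,t6}}
  U124: {{t1,t3},{t1,t3,t5}} {{t1,t4},{t1,t4,t6}}
  U126: {{t1,t3},{t1,t3,t5}}
  U134: {{t1,t3},{t1,t3,t5}} {{t1,t4},{t1,t4,t6}}
  U135: {{t2,t5,t6}}
  U136: {{t1,t3},{t1,t3,t5}}
  U146: {{t1,t3},{t1,t3,t5}}
  U234: {{t1,t3},{t1,t3,t5}} {{t1,t4},{t1,t4,t6}}
  U236: {{t1,t3},{t1,t3,t5}}
  U246: {{t1,t3},{t1,t3,t5}}
  U346: {{t1,t3},{t3,t5},{t1,t3,t5}}
  U456: {{t2,t3}}
  U1234: {{t1,t3},{t1,t3,t5}} {{t1,t4},{t1,t4,t6}}
  U1236: {{t1,t3},{t1,t3,t5}}
  U1246: {{t1,t3},{t1,t3,t5}}
  U1346: {{t1,t3},{t1,t3,t5}}
  U2346: {{t1,t3},{t1,t3,t5}}
  U12346: {{t1,t3},{t1,t3,t5}}
C dims 7,18,15,6; δ0: rk 6, SNF 1^6; δ1: rk 10, SNF 1^10; δ2: rk 5, SNF 1^5
degree 0: 7−6−0 = 1 → Ȟ^0 ≅ Z
degree 1: 18−10−6 = 2 → Ȟ^1 ≅ Z^2
degree 2: 15−5−10 = 0 → Ȟ^2 ≅ 0

Ȟ^0 ≅ Z; Ȟ^1 ≅ Z^2; Ȟ^2 ≅ 0


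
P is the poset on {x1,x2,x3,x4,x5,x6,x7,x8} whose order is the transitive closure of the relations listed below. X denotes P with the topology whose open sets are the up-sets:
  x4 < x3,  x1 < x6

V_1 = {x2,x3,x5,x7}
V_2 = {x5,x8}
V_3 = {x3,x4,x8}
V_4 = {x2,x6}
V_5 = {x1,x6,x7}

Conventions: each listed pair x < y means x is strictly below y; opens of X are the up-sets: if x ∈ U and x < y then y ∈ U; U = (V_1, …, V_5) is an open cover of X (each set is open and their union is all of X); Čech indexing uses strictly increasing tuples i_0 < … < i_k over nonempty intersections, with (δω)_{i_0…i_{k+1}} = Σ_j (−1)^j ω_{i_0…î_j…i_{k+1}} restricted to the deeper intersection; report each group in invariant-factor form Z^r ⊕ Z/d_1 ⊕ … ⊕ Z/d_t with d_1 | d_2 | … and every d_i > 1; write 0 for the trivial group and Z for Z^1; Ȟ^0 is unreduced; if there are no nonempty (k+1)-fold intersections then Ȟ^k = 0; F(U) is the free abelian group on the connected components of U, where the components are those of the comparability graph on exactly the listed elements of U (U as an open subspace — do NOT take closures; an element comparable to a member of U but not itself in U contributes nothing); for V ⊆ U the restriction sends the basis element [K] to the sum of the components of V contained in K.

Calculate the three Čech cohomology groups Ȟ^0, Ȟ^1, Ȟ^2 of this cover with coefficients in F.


Ȟ^0 ≅ Z^6,  Ȟ^1 ≅ 0,  Ȟ^2 ≅ 0

nerve simplices:
  V12={x5} V13={x3} V14={x2} V15={x7} V23={x8} V45={x6}
components per intersection:
  V1: {x2} {x3} {x5} {x7}
  V2: {x5} {x8}
  V3: {x3,x4} {x8}
  V4: {x2} {x6}
  V5: {x1,x6} {x7}
  V12: {x5}
  V13: {x3}
  V14: {x2}
  V15: {x7}
  V23: {x8}
  V45: {x6}
C dims 12,6; δ0: rk 6, SNF 1^6
degree 0: 12−6−0 = 6 → Ȟ^0 ≅ Z^6
degree 1: 6−0−6 = 0 → Ȟ^1 ≅ 0
degree 2: 0−0−0 = 0 → Ȟ^2 ≅ 0


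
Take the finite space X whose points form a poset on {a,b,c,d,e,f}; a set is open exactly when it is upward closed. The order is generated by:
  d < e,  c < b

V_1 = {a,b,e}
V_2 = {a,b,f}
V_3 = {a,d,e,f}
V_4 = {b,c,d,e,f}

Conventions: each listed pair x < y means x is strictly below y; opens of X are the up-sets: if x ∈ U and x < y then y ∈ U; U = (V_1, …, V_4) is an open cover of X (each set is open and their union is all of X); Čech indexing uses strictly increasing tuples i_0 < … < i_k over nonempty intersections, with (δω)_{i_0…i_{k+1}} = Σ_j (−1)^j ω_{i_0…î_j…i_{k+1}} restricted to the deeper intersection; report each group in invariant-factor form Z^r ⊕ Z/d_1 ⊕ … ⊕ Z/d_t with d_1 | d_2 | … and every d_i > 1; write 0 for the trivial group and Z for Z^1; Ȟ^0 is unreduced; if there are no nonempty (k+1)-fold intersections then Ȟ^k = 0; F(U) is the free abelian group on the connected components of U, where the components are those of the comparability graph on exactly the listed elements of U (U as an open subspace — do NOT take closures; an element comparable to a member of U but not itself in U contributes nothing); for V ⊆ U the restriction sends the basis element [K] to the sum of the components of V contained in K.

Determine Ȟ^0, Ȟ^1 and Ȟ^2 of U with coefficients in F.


Ȟ^0(U;F) ≅ Z^4, Ȟ^1(U;F) ≅ 0, Ȟ^2(U;F) ≅ 0

intersection data:
  V12={a,b} V13={a,e} V14={b,e} V23={a,f} V24={b,f} V34={d,e,f}
  V123={a} V124={b} V134={e} V234={f}
components per intersection:
  V1: {a} {b} {e}
  V2: {a} {b} {f}
  V3: {a} {d,e} {f}
  V4: {b,c} {d,e} {f}
  V12: {a} {b}
  V13: {a} {e}
  V14: {b} {e}
  V23: {a} {f}
  V24: {b} {f}
  V34: {d,e} {f}
  V123: {a}
  V124: {b}
  V134: {e}
  V234: {f}
C dims 12,12,4; δ0: rk 8, SNF 1^8; δ1: rk 4, SNF 1^4
Ȟ^0 = (12 − 8) − 0 = 4, so Ȟ^0 ≅ Z^4
Ȟ^1 = (12 − 4) − 8 = 0, so Ȟ^1 ≅ 0
Ȟ^2 = (4 − 0) − 4 = 0, so Ȟ^2 ≅ 0


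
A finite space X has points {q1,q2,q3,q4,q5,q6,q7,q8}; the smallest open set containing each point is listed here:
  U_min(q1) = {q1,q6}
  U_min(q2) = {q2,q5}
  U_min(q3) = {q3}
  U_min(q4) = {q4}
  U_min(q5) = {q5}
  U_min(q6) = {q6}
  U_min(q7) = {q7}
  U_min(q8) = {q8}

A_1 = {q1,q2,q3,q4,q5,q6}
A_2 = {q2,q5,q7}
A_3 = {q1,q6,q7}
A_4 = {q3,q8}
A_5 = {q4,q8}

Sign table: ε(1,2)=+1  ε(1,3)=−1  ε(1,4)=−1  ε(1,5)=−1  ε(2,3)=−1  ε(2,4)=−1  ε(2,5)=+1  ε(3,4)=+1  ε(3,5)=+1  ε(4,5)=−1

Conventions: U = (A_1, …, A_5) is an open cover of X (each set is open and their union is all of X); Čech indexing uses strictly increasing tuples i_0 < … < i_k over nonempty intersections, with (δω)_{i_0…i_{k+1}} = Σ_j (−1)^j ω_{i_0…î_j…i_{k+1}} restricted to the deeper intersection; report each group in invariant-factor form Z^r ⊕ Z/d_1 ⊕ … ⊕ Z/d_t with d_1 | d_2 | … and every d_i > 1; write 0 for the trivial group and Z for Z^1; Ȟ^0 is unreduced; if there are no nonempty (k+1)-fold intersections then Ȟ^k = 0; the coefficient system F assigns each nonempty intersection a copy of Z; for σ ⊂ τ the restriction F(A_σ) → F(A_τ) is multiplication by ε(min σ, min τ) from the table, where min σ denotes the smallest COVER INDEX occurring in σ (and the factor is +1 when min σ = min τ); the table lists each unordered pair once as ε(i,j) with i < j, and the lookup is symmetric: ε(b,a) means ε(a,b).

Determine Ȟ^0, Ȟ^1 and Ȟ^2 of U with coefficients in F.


cover nerve:
  A12={q2,q5} A13={q1,q6} A14={q3} A15={q4} A23={q7} A45={q8}
C dims 5,6; δ0: rk 5, SNF 1^4·2
Ȟ^0: (5−5)−0=0 ⇒ 0
Ȟ^1: (6−0)−5=1 plus torsion [2] ⇒ Z ⊕ Z/2
Ȟ^2: (0−0)−0=0 ⇒ 0

Ȟ^0(U;F) ≅ 0, Ȟ^1(U;F) ≅ Z ⊕ Z/2 and Ȟ^2(U;F) ≅ 0


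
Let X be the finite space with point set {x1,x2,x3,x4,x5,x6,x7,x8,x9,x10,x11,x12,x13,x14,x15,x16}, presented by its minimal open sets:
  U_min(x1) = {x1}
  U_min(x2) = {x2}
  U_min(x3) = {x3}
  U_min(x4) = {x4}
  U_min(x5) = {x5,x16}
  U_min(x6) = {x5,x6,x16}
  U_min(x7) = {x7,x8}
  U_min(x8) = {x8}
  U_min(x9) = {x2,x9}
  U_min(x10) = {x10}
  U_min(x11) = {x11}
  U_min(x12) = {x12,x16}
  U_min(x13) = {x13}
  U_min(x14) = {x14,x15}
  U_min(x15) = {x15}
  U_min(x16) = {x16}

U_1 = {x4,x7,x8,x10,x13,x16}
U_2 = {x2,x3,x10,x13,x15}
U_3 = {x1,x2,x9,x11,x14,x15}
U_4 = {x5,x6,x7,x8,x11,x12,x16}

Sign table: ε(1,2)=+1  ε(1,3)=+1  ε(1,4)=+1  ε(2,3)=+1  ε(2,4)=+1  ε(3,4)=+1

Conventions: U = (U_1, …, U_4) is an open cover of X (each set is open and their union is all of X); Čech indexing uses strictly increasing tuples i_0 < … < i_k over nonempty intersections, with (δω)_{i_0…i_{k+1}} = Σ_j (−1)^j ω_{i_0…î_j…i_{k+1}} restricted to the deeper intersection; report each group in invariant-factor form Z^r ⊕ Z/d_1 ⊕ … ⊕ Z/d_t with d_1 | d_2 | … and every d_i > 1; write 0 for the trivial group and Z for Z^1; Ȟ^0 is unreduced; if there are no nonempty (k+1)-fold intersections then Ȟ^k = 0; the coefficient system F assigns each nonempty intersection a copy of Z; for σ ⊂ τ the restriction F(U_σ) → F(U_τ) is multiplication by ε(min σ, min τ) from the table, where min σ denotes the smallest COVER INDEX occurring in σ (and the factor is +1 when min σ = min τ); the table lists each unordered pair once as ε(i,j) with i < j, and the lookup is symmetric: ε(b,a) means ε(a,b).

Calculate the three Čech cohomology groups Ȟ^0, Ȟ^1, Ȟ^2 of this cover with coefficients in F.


Ȟ^0 ≅ Z; Ȟ^1 ≅ Z; Ȟ^2 ≅ 0

nerve of the cover:
  U12={x10,x13} U14={x7,x8,x16} U23={x2,x15} U34={x11}
C dims 4,4; δ0: rk 3, SNF 1^3
Ȟ^0 = (4 − 3) − 0 = 1, so Ȟ^0 ≅ Z
Ȟ^1 = (4 − 0) − 3 = 1, so Ȟ^1 ≅ Z
Ȟ^2 = (0 − 0) − 0 = 0, so Ȟ^2 ≅ 0


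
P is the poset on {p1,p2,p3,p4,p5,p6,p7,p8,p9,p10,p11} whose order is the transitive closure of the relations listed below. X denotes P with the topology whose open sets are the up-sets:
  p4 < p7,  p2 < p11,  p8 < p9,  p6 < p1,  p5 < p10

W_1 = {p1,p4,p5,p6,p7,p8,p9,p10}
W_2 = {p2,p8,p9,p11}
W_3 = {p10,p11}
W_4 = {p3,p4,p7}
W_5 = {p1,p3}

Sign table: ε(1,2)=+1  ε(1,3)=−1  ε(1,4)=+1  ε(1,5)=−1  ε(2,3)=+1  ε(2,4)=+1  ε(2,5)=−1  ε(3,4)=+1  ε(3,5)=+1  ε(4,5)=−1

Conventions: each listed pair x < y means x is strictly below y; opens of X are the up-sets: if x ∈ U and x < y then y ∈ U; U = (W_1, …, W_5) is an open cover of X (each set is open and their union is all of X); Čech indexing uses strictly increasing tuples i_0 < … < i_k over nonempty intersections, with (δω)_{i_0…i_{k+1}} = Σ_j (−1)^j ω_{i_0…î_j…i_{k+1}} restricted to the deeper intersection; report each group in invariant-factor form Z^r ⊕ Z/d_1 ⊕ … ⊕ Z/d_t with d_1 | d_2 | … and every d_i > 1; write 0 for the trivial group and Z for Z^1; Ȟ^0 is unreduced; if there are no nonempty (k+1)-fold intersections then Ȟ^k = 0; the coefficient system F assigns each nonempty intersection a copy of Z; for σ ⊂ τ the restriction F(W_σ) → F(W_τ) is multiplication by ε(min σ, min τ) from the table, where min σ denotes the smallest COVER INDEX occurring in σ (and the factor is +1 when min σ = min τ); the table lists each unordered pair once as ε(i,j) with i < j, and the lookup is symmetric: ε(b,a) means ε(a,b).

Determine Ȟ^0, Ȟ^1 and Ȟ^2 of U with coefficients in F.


intersection data:
  W12={p8,p9} W13={p10} W14={p4,p7} W15={p1} W23={p11} W45={p3}
C dims 5,6; δ0: rk 5, SNF 1^4·2
Ȟ^0 = (5 − 5) − 0 = 0, so Ȟ^0 ≅ 0
Ȟ^1 = (6 − 0) − 5 = 1 plus torsion [2], so Ȟ^1 ≅ Z ⊕ Z/2
Ȟ^2 = (0 − 0) − 0 = 0, so Ȟ^2 ≅ 0

Ȟ^0 = 0,  Ȟ^1 = Z ⊕ Z/2,  Ȟ^2 = 0


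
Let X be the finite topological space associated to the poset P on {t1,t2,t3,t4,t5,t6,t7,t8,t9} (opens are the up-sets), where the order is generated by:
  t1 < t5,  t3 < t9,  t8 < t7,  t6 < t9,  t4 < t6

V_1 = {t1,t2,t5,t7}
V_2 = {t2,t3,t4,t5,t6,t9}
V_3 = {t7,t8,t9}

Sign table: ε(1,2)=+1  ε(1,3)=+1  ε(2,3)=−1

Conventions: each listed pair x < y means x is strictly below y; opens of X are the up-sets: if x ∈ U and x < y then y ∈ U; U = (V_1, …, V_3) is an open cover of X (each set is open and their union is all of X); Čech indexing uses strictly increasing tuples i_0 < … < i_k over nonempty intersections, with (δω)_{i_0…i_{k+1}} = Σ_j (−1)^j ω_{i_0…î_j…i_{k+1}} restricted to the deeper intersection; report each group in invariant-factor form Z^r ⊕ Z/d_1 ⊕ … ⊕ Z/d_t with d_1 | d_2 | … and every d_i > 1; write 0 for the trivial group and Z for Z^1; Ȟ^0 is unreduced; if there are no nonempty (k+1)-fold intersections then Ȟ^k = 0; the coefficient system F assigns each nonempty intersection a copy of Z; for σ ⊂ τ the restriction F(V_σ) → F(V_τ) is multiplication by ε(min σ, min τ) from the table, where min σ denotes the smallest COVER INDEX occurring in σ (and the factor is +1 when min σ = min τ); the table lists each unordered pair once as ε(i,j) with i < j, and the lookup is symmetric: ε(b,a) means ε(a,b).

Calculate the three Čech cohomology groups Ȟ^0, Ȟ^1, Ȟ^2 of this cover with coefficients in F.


Ȟ^0 ≅ 0,  Ȟ^1 ≅ Z/2,  Ȟ^2 ≅ 0

nonempty intersections:
  V12={t2,t5} V13={t7} V23={t9}
C dims 3,3; δ0: rk 3, SNF 1^2·2
Ȟ^0: (3−3)−0=0 ⇒ 0
Ȟ^1: (3−0)−3=0 plus torsion [2] ⇒ Z/2
Ȟ^2: (0−0)−0=0 ⇒ 0


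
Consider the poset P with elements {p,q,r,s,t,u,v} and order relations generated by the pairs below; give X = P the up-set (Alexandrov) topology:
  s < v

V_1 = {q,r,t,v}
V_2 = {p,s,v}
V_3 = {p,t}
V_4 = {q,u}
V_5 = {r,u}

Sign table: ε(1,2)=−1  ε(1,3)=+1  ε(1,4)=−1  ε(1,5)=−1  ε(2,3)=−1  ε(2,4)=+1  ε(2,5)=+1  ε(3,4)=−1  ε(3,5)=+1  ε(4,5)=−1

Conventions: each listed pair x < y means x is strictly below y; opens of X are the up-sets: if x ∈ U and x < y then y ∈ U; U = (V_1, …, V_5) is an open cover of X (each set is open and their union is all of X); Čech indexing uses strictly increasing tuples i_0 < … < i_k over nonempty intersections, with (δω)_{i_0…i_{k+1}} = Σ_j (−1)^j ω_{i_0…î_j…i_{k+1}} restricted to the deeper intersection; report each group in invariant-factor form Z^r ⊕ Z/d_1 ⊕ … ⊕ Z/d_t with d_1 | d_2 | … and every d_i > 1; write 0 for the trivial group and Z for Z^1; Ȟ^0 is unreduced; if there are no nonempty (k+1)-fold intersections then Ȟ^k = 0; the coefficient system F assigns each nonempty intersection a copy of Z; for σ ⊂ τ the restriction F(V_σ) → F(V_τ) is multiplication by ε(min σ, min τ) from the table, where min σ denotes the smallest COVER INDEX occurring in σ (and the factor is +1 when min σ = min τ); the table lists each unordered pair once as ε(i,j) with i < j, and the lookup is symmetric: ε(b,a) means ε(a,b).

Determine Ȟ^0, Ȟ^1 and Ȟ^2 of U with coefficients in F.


cover nerve:
  V12={v} V13={t} V14={q} V15={r} V23={p} V45={u}
C dims 5,6; δ0: rk 5, SNF 1^4·2
Ȟ^0: (5−5)−0=0 ⇒ 0
Ȟ^1: (6−0)−5=1 plus torsion [2] ⇒ Z ⊕ Z/2
Ȟ^2: (0−0)−0=0 ⇒ 0

Ȟ^0 ≅ 0, Ȟ^1 ≅ Z ⊕ Z/2 and Ȟ^2 ≅ 0


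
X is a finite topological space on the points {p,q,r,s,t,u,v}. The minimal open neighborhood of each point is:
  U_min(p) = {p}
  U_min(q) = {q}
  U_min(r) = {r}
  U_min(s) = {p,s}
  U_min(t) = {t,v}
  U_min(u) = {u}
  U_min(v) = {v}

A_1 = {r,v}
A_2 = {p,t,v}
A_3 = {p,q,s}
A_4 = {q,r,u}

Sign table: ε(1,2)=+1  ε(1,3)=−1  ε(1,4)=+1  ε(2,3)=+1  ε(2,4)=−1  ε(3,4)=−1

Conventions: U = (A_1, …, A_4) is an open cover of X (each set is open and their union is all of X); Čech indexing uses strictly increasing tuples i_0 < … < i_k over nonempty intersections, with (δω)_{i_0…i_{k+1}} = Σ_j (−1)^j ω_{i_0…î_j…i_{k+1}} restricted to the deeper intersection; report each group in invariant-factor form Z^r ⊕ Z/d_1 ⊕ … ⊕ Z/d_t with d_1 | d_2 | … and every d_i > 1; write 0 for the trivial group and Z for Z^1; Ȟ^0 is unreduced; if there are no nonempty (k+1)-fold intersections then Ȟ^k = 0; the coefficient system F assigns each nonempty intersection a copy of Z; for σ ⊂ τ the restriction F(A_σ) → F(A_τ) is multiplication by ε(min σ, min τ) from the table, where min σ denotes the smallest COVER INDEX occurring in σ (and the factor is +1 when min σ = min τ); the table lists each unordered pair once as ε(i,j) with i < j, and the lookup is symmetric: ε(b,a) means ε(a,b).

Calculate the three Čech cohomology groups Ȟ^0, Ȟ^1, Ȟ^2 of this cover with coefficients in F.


Ȟ^0(U;F) ≅ 0, Ȟ^1(U;F) ≅ Z/2, Ȟ^2(U;F) ≅ 0

cover nerve:
  A12={v} A14={r} A23={p} A34={q}
C dims 4,4; δ0: rk 4, SNF 1^3·2
Ȟ^0: (4−4)−0=0 ⇒ 0
Ȟ^1: (4−0)−4=0 plus torsion [2] ⇒ Z/2
Ȟ^2: (0−0)−0=0 ⇒ 0


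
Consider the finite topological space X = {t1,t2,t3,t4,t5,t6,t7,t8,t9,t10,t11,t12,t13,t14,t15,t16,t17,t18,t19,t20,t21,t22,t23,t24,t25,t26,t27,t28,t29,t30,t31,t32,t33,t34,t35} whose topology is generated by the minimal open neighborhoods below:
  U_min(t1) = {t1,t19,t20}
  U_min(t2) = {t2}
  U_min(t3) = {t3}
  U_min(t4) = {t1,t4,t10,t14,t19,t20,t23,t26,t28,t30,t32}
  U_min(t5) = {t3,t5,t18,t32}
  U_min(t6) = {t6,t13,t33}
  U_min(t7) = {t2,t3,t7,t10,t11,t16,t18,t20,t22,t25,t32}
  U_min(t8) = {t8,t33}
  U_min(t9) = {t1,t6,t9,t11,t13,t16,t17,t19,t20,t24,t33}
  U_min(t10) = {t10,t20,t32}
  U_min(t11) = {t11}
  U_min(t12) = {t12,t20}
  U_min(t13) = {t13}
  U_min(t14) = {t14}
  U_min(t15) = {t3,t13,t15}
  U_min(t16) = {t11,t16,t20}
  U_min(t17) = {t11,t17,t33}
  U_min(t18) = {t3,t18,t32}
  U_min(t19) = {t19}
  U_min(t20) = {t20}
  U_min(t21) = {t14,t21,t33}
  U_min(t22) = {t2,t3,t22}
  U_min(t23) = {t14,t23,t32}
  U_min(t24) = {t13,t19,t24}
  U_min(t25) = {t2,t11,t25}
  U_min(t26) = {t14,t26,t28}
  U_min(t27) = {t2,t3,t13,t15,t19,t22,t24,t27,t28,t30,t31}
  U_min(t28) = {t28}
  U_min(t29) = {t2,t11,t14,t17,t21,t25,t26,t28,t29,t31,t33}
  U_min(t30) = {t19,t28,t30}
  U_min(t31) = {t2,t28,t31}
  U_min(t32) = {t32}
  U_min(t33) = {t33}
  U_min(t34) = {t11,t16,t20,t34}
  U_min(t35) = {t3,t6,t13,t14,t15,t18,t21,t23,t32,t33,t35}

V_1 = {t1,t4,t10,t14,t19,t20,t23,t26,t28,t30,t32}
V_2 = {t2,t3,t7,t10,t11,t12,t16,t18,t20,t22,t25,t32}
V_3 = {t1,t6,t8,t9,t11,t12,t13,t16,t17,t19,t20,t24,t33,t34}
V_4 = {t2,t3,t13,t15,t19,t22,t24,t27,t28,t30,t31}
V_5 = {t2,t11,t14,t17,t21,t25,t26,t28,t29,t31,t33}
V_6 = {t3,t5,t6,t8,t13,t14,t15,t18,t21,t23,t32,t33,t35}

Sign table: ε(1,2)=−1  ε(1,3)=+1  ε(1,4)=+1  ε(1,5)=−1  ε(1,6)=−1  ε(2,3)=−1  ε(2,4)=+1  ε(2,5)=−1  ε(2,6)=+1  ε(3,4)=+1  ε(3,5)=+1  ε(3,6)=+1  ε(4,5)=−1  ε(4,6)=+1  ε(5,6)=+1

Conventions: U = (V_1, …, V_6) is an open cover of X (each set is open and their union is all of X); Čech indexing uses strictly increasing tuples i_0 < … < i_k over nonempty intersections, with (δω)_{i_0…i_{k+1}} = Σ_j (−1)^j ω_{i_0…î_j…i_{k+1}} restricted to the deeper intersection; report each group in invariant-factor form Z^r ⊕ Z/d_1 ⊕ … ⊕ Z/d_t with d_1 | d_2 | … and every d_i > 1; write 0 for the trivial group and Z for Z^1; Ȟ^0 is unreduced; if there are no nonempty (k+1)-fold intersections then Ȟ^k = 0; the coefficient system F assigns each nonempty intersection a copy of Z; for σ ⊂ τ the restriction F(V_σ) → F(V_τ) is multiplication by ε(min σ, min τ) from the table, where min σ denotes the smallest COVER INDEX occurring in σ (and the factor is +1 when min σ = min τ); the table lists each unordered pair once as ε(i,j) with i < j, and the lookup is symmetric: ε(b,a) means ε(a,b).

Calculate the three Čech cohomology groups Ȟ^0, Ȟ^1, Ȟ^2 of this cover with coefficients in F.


nonempty intersections:
  V12={t10,t20,t32} V13={t1,t19,t20} V14={t19,t28,t30} V15={t14,t26,t28} V16={t14,t23,t32} V23={t11,t12,t16,t20} V24={t2,t3,t22} V25={t2,t11,t25} V26={t3,t18,t32} V34={t13,t19,t24} V35={t11,t17,t33} V36={t6,t8,t13,t33} V45={t2,t28,t31} V46={t3,t13,t15} V56={t14,t21,t33}
  V123={t20} V126={t32} V134={t19} V145={t28} V156={t14} V235={t11} V245={t2} V246={t3} V346={t13} V356={t33}
C dims 6,15,10; δ0: rk 6, SNF 1^5·2; δ1: rk 9, SNF 1^9
Ȟ^0: (6−6)−0=0 ⇒ 0
Ȟ^1: (15−9)−6=0 plus torsion [2] ⇒ Z/2
Ȟ^2: (10−0)−9=1 ⇒ Z

Ȟ^0 = 0, Ȟ^1 = Z/2 and Ȟ^2 = Z


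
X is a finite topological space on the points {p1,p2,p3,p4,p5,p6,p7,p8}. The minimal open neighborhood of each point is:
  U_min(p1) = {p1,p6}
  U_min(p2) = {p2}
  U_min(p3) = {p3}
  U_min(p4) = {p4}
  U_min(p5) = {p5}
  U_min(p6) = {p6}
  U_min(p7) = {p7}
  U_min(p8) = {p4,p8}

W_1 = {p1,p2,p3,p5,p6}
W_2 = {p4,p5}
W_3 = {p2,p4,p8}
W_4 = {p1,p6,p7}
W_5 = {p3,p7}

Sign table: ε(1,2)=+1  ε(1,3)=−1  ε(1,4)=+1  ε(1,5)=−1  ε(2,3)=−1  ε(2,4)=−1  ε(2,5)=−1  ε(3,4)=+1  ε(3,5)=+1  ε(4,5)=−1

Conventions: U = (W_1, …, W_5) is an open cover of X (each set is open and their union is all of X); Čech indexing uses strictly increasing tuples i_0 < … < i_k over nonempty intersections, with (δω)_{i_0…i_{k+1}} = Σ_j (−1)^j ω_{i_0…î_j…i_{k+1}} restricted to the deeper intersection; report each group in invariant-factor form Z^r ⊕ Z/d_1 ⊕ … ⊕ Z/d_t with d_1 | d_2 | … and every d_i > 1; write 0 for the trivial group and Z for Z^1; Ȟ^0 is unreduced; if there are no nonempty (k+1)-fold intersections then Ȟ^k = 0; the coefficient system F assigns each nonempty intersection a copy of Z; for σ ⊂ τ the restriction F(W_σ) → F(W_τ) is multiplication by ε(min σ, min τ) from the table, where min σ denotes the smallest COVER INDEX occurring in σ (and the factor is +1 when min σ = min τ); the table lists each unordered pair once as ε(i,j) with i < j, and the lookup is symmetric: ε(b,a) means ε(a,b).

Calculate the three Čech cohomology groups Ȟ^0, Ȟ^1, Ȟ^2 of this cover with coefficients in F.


Ȟ^0 ≅ Z,  Ȟ^1 ≅ Z^2,  Ȟ^2 ≅ 0

intersection data:
  W12={p5} W13={p2} W14={p1,p6} W15={p3} W23={p4} W45={p7}
C dims 5,6; δ0: rk 4, SNF 1^4
Ȟ^0 = (5 − 4) − 0 = 1, so Ȟ^0 ≅ Z
Ȟ^1 = (6 − 0) − 4 = 2, so Ȟ^1 ≅ Z^2
Ȟ^2 = (0 − 0) − 0 = 0, so Ȟ^2 ≅ 0


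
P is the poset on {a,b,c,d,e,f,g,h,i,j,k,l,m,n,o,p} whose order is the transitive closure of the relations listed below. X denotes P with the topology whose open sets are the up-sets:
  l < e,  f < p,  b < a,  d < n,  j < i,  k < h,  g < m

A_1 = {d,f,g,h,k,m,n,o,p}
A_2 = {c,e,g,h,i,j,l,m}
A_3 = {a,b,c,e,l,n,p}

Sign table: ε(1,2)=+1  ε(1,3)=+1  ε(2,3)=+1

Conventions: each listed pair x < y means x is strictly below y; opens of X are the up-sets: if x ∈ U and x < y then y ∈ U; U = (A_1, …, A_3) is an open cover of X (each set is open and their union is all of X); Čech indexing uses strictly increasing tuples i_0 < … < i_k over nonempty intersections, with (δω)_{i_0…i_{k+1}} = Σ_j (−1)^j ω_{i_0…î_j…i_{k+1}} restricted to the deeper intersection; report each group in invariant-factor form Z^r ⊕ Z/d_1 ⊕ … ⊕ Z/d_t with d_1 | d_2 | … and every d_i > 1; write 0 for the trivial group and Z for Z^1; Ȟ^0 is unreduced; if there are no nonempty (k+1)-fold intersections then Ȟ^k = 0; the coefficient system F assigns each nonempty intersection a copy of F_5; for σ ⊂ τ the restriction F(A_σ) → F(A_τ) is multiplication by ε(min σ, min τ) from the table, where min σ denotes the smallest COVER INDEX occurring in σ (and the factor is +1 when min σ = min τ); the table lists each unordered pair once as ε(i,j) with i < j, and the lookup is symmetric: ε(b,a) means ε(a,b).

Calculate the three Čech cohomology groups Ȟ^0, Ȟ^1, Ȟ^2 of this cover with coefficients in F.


Ȟ^0 ≅ Z/5,  Ȟ^1 ≅ Z/5,  Ȟ^2 ≅ 0

nonempty intersections:
  A12={g,h,m} A13={n,p} A23={c,e,l}
C dims 3,3; δ0: rk_F5 2
Ȟ^0: (3−2)−0=1 ⇒ Z/5
Ȟ^1: (3−0)−2=1 ⇒ Z/5
Ȟ^2: (0−0)−0=0 ⇒ 0


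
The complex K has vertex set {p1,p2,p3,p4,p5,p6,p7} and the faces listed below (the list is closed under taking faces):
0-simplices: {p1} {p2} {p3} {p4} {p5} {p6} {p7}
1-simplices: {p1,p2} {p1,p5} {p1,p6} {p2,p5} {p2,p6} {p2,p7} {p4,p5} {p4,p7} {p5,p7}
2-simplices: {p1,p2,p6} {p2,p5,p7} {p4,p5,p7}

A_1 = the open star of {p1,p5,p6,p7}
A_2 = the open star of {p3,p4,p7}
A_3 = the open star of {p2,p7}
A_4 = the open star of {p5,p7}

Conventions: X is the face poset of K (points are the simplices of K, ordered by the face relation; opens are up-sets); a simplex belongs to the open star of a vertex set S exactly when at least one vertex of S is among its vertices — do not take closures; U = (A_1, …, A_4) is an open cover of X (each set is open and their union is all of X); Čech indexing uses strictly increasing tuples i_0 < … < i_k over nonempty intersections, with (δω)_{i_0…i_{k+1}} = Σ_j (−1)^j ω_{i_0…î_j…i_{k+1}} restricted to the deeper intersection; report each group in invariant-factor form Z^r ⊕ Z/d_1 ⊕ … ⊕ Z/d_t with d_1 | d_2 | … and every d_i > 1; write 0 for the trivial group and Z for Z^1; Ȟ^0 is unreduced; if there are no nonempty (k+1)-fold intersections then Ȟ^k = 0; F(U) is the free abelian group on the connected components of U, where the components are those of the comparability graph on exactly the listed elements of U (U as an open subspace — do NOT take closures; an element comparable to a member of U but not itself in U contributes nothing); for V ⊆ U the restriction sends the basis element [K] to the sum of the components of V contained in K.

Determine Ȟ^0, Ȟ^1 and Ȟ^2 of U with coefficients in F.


Ȟ^0 ≅ Z^2, Ȟ^1 ≅ Z and Ȟ^2 ≅ 0

nonempty intersections:
  A1={{p1},{p5},{p6},{p7},{p1,p2},{p1,p5},{p1,p6},{p2,p5},{p2,p6},{p2,p7},{p4,p5},{p4,p7},{p5,p7},{p1,p2,p6},{p2,p5,p7},{p4,p5,p7}} A2={{p3},{p4},{p7},{p2,p7},{p4,p5},{p4,p7},{p5,p7},{p2,p5,p7},{p4,p5,p7}} A3={{p2},{p7},{p1,p2},{p2,p5},{p2,p6},{p2,p7},{p4,p7},{p5,p7},{p1,p2,p6},{p2,p5,p7},{p4,p5,p7}} A4={{p5},{p7},{p1,p5},{p2,p5},{p2,p7},{p4,p5},{p4,p7},{p5,p7},{p2,p5,p7},{p4,p5,p7}}
  A12={{p7},{p2,p7},{p4,p5},{p4,p7},{p5,p7},{p2,p5,p7},{p4,p5,p7}} A13={{p7},{p1,p2},{p2,p5},{p2,p6},{p2,p7},{p4,p7},{p5,p7},{p1,p2,p6},{p2,p5,p7},{p4,p5,p7}} A14={{p5},{p7},{p1,p5},{p2,p5},{p2,p7},{p4,p5},{p4,p7},{p5,p7},{p2,p5,p7},{p4,p5,p7}} A23={{p7},{p2,p7},{p4,p7},{p5,p7},{p2,p5,p7},{p4,p5,p7}} A24={{p7},{p2,p7},{p4,p5},{p4,p7},{p5,p7},{p2,p5,p7},{p4,p5,p7}} A34={{p7},{p2,p5},{p2,p7},{p4,p7},{p5,p7},{p2,p5,p7},{p4,p5,p7}}
  A123={{p7},{p2,p7},{p4,p7},{p5,p7},{p2,p5,p7},{p4,p5,p7}} A124={{p7},{p2,p7},{p4,p5},{p4,p7},{p5,p7},{p2,p5,p7},{p4,p5,p7}} A134={{p7},{p2,p5},{p2,p7},{p4,p7},{p5,p7},{p2,p5,p7},{p4,p5,p7}} A234={{p7},{p2,p7},{p4,p7},{p5,p7},{p2,p5,p7},{p4,p5,p7}}
  A1234={{p7},{p2,p7},{p4,p7},{p5,p7},{p2,p5,p7},{p4,p5,p7}}
components per intersection:
  A1: {{p1},{p5},{p6},{p7},{p1,p2},{p1,p5},{p1,p6},{p2,p5},{p2,p6},{p2,p7},{p4,p5},{p4,p7},{p5,p7},{p1,p2,p6},{p2,p5,p7},{p4,p5,p7}}
  A2: {{p3}} {{p4},{p7},{p2,p7},{p4,p5},{p4,p7},{p5,p7},{p2,p5,p7},{p4,p5,p7}}
  A3: {{p2},{p7},{p1,p2},{p2,p5},{p2,p6},{p2,p7},{p4,p7},{p5,p7},{p1,p2,p6},{p2,p5,p7},{p4,p5,p7}}
  A4: {{p5},{p7},{p1,p5},{p2,p5},{p2,p7},{p4,p5},{p4,p7},{p5,p7},{p2,p5,p7},{p4,p5,p7}}
  A12: {{p7},{p2,p7},{p4,p5},{p4,p7},{p5,p7},{p2,p5,p7},{p4,p5,p7}}
  A13: {{p7},{p2,p5},{p2,p7},{p4,p7},{p5,p7},{p2,p5,p7},{p4,p5,p7}} {{p1,p2},{p2,p6},{p1,p2,p6}}
  A14: {{p5},{p7},{p1,p5},{p2,p5},{p2,p7},{p4,p5},{p4,p7},{p5,p7},{p2,p5,p7},{p4,p5,p7}}
  A23: {{p7},{p2,p7},{p4,p7},{p5,p7},{p2,p5,p7},{p4,p5,p7}}
  A24: {{p7},{p2,p7},{p4,p5},{p4,p7},{p5,p7},{p2,p5,p7},{p4,p5,p7}}
  A34: {{p7},{p2,p5},{p2,p7},{p4,p7},{p5,p7},{p2,p5,p7},{p4,p5,p7}}
  A123: {{p7},{p2,p7},{p4,p7},{p5,p7},{p2,p5,p7},{p4,p5,p7}}
  A124: {{p7},{p2,p7},{p4,p5},{p4,p7},{p5,p7},{p2,p5,p7},{p4,p5,p7}}
  A134: {{p7},{p2,p5},{p2,p7},{p4,p7},{p5,p7},{p2,p5,p7},{p4,p5,p7}}
  A234: {{p7},{p2,p7},{p4,p7},{p5,p7},{p2,p5,p7},{p4,p5,p7}}
  A1234: {{p7},{p2,p7},{p4,p7},{p5,p7},{p2,p5,p7},{p4,p5,p7}}
C dims 5,7,4,1; δ0: rk 3, SNF 1^3; δ1: rk 3, SNF 1^3; δ2: rk 1, SNF 1^1
Ȟ^0: (5−3)−0=2 ⇒ Z^2
Ȟ^1: (7−3)−3=1 ⇒ Z
Ȟ^2: (4−1)−3=0 ⇒ 0


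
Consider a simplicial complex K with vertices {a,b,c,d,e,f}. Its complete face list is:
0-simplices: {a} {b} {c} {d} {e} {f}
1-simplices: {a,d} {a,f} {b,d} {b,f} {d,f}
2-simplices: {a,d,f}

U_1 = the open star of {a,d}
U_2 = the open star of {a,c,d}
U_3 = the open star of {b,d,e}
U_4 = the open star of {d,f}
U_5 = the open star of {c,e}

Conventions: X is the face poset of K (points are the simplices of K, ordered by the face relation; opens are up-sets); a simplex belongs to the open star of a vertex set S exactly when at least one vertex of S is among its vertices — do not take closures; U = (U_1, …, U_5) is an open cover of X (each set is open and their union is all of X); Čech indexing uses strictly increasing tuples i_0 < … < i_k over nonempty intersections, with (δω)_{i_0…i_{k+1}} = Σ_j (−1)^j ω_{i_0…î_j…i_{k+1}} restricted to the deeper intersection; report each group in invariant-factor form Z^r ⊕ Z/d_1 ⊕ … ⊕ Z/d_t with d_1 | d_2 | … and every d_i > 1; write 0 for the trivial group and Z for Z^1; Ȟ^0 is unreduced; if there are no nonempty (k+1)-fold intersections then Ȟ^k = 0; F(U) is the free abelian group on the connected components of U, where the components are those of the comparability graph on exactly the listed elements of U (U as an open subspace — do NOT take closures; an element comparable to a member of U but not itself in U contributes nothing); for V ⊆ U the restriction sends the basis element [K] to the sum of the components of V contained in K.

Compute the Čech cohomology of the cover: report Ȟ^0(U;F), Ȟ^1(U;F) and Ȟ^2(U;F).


Ȟ^0 ≅ Z^3, Ȟ^1 ≅ Z and Ȟ^2 ≅ 0

intersection data:
  U1={{a},{d},{a,d},{a,f},{b,d},{d,f},{a,d,f}} U2={{a},{c},{d},{a,d},{a,f},{b,d},{d,f},{a,d,f}} U3={{b},{d},{e},{a,d},{b,d},{b,f},{d,f},{a,d,f}} U4={{d},{f},{a,d},{a,f},{b,d},{b,f},{d,f},{a,d,f}} U5={{c},{e}}
  U12={{a},{d},{a,d},{a,f},{b,d},{d,f},{a,d,f}} U13={{d},{a,d},{b,d},{d,f},{a,d,f}} U14={{d},{a,d},{a,f},{b,d},{d,f},{a,d,f}} U23={{d},{a,d},{b,d},{d,f},{a,d,f}} U24={{d},{a,d},{a,f},{b,d},{d,f},{a,d,f}} U25={{c}} U34={{d},{a,d},{b,d},{b,f},{d,f},{a,d,f}} U35={{e}}
  U123={{d},{a,d},{b,d},{d,f},{a,d,f}} U124={{d},{a,d},{a,f},{b,d},{d,f},{a,d,f}} U134={{d},{a,d},{b,d},{d,f},{a,d,f}} U234={{d},{a,d},{b,d},{d,f},{a,d,f}}
  U1234={{d},{a,d},{b,d},{d,f},{a,d,f}}
components per intersection:
  U1: {{a},{d},{a,d},{a,f},{b,d},{d,f},{a,d,f}}
  U2: {{a},{d},{a,d},{a,f},{b,d},{d,f},{a,d,f}} {{c}}
  U3: {{b},{d},{a,d},{b,d},{b,f},{d,f},{a,d,f}} {{e}}
  U4: {{d},{f},{a,d},{a,f},{b,d},{b,f},{d,f},{a,d,f}}
  U5: {{c}} {{e}}
  U12: {{a},{d},{a,d},{a,f},{b,d},{d,f},{a,d,f}}
  U13: {{d},{a,d},{b,d},{d,f},{a,d,f}}
  U14: {{d},{a,d},{a,f},{b,d},{d,f},{a,d,f}}
  U23: {{d},{a,d},{b,d},{d,f},{a,d,f}}
  U24: {{d},{a,d},{a,f},{b,d},{d,f},{a,d,f}}
  U25: {{c}}
  U34: {{d},{a,d},{b,d},{d,f},{a,d,f}} {{b,f}}
  U35: {{e}}
  U123: {{d},{a,d},{b,d},{d,f},{a,d,f}}
  U124: {{d},{a,d},{a,f},{b,d},{d,f},{a,d,f}}
  U134: {{d},{a,d},{b,d},{d,f},{a,d,f}}
  U234: {{d},{a,d},{b,d},{d,f},{a,d,f}}
  U1234: {{d},{a,d},{b,d},{d,f},{a,d,f}}
C dims 8,9,4,1; δ0: rk 5, SNF 1^5; δ1: rk 3, SNF 1^3; δ2: rk 1, SNF 1^1
Ȟ^0 = (8 − 5) − 0 = 3, so Ȟ^0 ≅ Z^3
Ȟ^1 = (9 − 3) − 5 = 1, so Ȟ^1 ≅ Z
Ȟ^2 = (4 − 1) − 3 = 0, so Ȟ^2 ≅ 0


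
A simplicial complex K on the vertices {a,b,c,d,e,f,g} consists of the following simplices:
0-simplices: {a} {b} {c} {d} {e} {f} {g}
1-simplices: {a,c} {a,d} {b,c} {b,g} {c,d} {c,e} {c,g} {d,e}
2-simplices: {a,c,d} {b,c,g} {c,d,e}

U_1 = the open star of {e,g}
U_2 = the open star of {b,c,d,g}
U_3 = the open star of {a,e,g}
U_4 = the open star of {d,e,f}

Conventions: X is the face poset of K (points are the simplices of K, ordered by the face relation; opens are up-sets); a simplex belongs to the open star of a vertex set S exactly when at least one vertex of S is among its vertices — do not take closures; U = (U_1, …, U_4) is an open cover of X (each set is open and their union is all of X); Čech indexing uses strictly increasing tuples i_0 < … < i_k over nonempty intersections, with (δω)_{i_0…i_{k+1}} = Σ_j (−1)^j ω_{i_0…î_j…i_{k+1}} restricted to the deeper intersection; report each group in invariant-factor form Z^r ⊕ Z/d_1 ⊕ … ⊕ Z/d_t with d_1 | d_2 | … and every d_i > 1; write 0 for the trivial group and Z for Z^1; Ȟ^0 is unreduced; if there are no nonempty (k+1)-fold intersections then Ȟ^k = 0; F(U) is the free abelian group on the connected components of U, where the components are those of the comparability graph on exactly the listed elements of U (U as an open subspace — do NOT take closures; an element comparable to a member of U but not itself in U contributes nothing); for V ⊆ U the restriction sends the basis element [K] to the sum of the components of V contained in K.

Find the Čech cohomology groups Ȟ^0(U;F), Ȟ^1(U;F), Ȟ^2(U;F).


nonempty overlaps:
  U1={{e},{g},{b,g},{c,e},{c,g},{d,e},{b,c,g},{c,d,e}} U2={{b},{c},{d},{g},{a,c},{a,d},{b,c},{b,g},{c,d},{c,e},{c,g},{d,e},{a,c,d},{b,c,g},{c,d,e}} U3={{a},{e},{g},{a,c},{a,d},{b,g},{c,e},{c,g},{d,e},{a,c,d},{b,c,g},{c,d,e}} U4={{d},{e},{f},{a,d},{c,d},{c,e},{d,e},{a,c,d},{c,d,e}}
  U12={{g},{b,g},{c,e},{c,g},{d,e},{b,c,g},{c,d,e}} U13={{e},{g},{b,g},{c,e},{c,g},{d,e},{b,c,g},{c,d,e}} U14={{e},{c,e},{d,e},{c,d,e}} U23={{g},{a,c},{a,d},{b,g},{c,e},{c,g},{d,e},{a,c,d},{b,c,g},{c,d,e}} U24={{d},{a,d},{c,d},{c,e},{d,e},{a,c,d},{c,d,e}} U34={{e},{a,d},{c,e},{d,e},{a,c,d},{c,d,e}}
  U123={{g},{b,g},{c,e},{c,g},{d,e},{b,c,g},{c,d,e}} U124={{c,e},{d,e},{c,d,e}} U134={{e},{c,e},{d,e},{c,d,e}} U234={{a,d},{c,e},{d,e},{a,c,d},{c,d,e}}
  U1234={{c,e},{d,e},{c,d,e}}
components per intersection:
  U1: {{e},{c,e},{d,e},{c,d,e}} {{g},{b,g},{c,g},{b,c,g}}
  U2: {{b},{c},{d},{g},{a,c},{a,d},{b,c},{b,g},{c,d},{c,e},{c,g},{d,e},{a,c,d},{b,c,g},{c,d,e}}
  U3: {{a},{a,c},{a,d},{a,c,d}} {{e},{c,e},{d,e},{c,d,e}} {{g},{b,g},{c,g},{b,c,g}}
  U4: {{d},{e},{a,d},{c,d},{c,e},{d,e},{a,c,d},{c,d,e}} {{f}}
  U12: {{g},{b,g},{c,g},{b,c,g}} {{c,e},{d,e},{c,d,e}}
  U13: {{e},{c,e},{d,e},{c,d,e}} {{g},{b,g},{c,g},{b,c,g}}
  U14: {{e},{c,e},{d,e},{c,d,e}}
  U23: {{g},{b,g},{c,g},{b,c,g}} {{a,c},{a,d},{a,c,d}} {{c,e},{d,e},{c,d,e}}
  U24: {{d},{a,d},{c,d},{c,e},{d,e},{a,c,d},{c,d,e}}
  U34: {{e},{c,e},{d,e},{c,d,e}} {{a,d},{a,c,d}}
  U123: {{g},{b,g},{c,g},{b,c,g}} {{c,e},{d,e},{c,d,e}}
  U124: {{c,e},{d,e},{c,d,e}}
  U134: {{e},{c,e},{d,e},{c,d,e}}
  U234: {{a,d},{a,c,d}} {{c,e},{d,e},{c,d,e}}
  U1234: {{c,e},{d,e},{c,d,e}}
C dims 8,11,6,1; δ0: rk 6, SNF 1^6; δ1: rk 5, SNF 1^5; δ2: rk 1, SNF 1^1
degree 0: 8−6−0 = 2 → Ȟ^0 ≅ Z^2
degree 1: 11−5−6 = 0 → Ȟ^1 ≅ 0
degree 2: 6−1−5 = 0 → Ȟ^2 ≅ 0

Ȟ^0 ≅ Z^2, Ȟ^1 ≅ 0, Ȟ^2 ≅ 0
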